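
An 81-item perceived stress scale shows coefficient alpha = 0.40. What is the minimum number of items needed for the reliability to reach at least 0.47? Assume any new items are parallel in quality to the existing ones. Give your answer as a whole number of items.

Rearranging the Spearman-Brown formula for n,
n = r_target (1 − r_old) / [ r_old (1 − r_target) ]
n = [0.47 × 0.60] / [0.40 × 0.53]
n = 0.2820 / 0.2120 ≈ 1.3302
Items needed = n × 81 = 1.3302 × 81 ≈ 107.75 → round up to 108

108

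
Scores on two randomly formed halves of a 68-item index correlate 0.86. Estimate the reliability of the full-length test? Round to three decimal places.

r_full = 2(0.86) / (1 + 0.86)
r_full = 1.7200 / 1.8600 ≈ 0.9247

0.925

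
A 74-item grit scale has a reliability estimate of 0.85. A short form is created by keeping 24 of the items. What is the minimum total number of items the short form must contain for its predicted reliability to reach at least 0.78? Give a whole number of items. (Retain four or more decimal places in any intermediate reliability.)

47

First, r for the 24-item form: n = 24/74 = 0.3243, so r_24 = 0.3243·0.85/(1 + (0.3243 − 1)·0.85) = 0.6476
Length factor from the short form to reach 0.78: n' = 0.78(1 − 0.6476) / [0.6476(1 − 0.78)] ≈ 1.9293
Total items = 1.9293 × 24 = 46.30, rounded up to 47.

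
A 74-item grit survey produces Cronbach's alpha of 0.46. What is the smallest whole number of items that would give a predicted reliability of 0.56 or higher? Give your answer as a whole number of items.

Invert Spearman-Brown to solve for n:
n = r*(1 − r) / [ r (1 − r*) ]
n = 0.56 × (1 − 0.46) / [ 0.46 × (1 − 0.56) ]
  = 0.3024 / 0.2024 = 1.4941
Items needed = n × 74 = 1.4941 × 74 ≈ 110.56 → round up to 111

111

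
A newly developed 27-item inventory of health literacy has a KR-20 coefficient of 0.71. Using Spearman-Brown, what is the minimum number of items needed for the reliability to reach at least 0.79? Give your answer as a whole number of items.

n = 0.79 × (1 − 0.71) / [ 0.71 × (1 − 0.79) ]
n = 0.2291 / 0.1491 ≈ 1.5366
So the test needs 1.5366 × 27 ≈ 41.49 items; rounding up, 42.

42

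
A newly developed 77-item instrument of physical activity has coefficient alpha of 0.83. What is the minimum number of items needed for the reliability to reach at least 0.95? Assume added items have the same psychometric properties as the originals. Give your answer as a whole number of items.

n = [0.95 × 0.17] / [0.83 × 0.05]
n = 0.1615 / 0.0415 ≈ 3.8916
So the test needs 3.8916 × 77 ≈ 299.65 items; rounding up, 300.

300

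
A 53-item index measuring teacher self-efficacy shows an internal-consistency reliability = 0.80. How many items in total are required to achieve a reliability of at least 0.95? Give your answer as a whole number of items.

252

n = 0.95 × (1 − 0.80) / [ 0.80 × (1 − 0.95) ]
  = 0.1900 / 0.0400 = 4.7500
So the test needs 4.7500 × 53 ≈ 251.75 items; rounding up, 252.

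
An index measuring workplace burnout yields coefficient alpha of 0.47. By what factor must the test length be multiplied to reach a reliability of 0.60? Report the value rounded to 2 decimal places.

1.69

Invert Spearman-Brown to solve for n:
n = r_target (1 − r_old) / [ r_old (1 − r_target) ]
n = 0.60 × (1 − 0.47) / [ 0.47 × (1 − 0.60) ]
n = 0.3180 / 0.1880 ≈ 1.6915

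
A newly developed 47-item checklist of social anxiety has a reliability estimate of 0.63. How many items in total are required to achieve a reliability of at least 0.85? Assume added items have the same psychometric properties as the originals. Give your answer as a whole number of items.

157

n = 0.85(1 − 0.63) / [0.63(1 − 0.85)]
  = 0.3145 / 0.0945 = 3.3280
So the test needs 3.3280 × 47 ≈ 156.42 items; rounding up, 157.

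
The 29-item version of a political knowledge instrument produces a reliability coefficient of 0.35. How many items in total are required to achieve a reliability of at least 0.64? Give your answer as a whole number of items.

n = 0.64(1 − 0.35) / [0.35(1 − 0.64)]
n = 0.4160 / 0.1260 ≈ 3.3016
So the test needs 3.3016 × 29 ≈ 95.75 items; rounding up, 96.

96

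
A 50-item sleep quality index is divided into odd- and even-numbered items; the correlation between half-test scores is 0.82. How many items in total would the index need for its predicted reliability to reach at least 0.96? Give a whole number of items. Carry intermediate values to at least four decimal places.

Corrected full-test reliability: r_full = 2 × 0.82 / (1 + 0.82) ≈ 0.9011
n = r_tgt(1 − r_full) / [r_full(1 − r_tgt)] = 0.96 × 0.0989 / (0.9011 × 0.04) ≈ 2.6341
Required items = 2.6341 × 50 = 131.71, so 132 items.

132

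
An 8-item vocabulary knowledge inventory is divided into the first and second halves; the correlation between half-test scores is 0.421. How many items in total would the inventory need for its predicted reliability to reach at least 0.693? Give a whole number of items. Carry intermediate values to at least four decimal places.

Corrected full-test reliability: r_full = 2 × 0.421 / (1 + 0.421) ≈ 0.5925
n = r_tgt(1 − r_full) / [r_full(1 − r_tgt)] = 0.693 × 0.4075 / (0.5925 × 0.307) ≈ 1.5525
Items = 1.5525 × 8 ≈ 12.42 → 13

13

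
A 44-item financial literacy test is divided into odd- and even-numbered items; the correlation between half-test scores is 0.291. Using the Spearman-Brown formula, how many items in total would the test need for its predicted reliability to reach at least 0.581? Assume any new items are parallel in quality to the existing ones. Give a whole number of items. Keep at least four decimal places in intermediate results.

75

Corrected full-test reliability: r_full = 2 × 0.291 / (1 + 0.291) ≈ 0.4508
Solve Spearman-Brown for n: n = 0.581(1 − 0.4508) / [0.4508(1 − 0.581)] = 1.6893
Required items = 1.6893 × 44 = 74.33, so 75 items.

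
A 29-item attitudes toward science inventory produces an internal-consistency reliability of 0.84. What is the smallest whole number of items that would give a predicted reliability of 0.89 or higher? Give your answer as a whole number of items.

n = 0.89(1 − 0.84) / [0.84(1 − 0.89)]
  = 0.1424 / 0.0924 = 1.5411
So the test needs 1.5411 × 29 ≈ 44.69 items; rounding up, 45.

45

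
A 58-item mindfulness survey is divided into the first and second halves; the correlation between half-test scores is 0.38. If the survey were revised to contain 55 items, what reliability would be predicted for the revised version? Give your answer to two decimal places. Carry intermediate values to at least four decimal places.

Full-test reliability from the split-half r: r_full = 2(0.38)/(1 + 0.38) = 0.5507
Length factor from 58 to 55 items: n = 55/58 = 0.9483
r_new = n·r_full / (1 + (n − 1)·r_full) = 0.5222 / 0.9715 ≈ 0.5375

0.54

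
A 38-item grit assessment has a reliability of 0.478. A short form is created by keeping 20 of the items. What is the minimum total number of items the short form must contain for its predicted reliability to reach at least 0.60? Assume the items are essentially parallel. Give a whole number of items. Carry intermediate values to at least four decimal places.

63

First, r for the 20-item form: n = 20/38 = 0.5263, so r_20 = 0.5263·0.478/(1 + (0.5263 − 1)·0.478) = 0.3252
Length factor from the short form to reach 0.60: n' = 0.60(1 − 0.3252) / [0.3252(1 − 0.60)] ≈ 3.1125
Items = 3.1125 × 20 ≈ 62.25 → 63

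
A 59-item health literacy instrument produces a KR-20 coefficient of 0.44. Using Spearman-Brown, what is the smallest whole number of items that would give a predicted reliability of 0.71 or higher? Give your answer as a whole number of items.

184

Invert Spearman-Brown to solve for n:
n = r_target (1 − r_old) / [ r_old (1 − r_target) ]
n = 0.71 × (1 − 0.44) / [ 0.44 × (1 − 0.71) ]
n = 0.3976 / 0.1276 ≈ 3.1160
So the test needs 3.1160 × 59 ≈ 183.84 items; rounding up, 184.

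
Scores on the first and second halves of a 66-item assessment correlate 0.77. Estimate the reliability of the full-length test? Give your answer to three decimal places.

Apply the Spearman-Brown correction with n = 2:
r_full = 2r_hh / (1 + r_hh) = 2 × 0.77 / (1 + 0.77)
r_full = 1.5400 / 1.7700 ≈ 0.8701

0.870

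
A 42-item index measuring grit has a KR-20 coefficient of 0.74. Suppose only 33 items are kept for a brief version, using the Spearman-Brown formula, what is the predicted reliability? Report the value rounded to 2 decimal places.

0.69

n = 33/42 = 0.7857
r_new = (0.7857 × 0.74) / (1 + (0.7857 − 1) × 0.74)
     = 0.5814 / 0.8414 = 0.6910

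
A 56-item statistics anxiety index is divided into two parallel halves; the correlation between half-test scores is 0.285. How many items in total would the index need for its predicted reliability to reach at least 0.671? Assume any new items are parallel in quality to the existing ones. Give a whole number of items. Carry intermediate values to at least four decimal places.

Corrected full-test reliability: r_full = 2 × 0.285 / (1 + 0.285) ≈ 0.4436
n = r_tgt(1 − r_full) / [r_full(1 − r_tgt)] = 0.671 × 0.5564 / (0.4436 × 0.329) ≈ 2.5581
Items = 2.5581 × 56 ≈ 143.25 → 144

144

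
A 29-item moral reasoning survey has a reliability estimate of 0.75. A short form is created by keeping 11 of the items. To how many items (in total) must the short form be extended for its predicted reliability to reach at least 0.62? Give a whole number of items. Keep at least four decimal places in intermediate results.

Short-form reliability: n = 11/29 = 0.3793; r_11 = n·r/(1+(n−1)r) ≈ 0.5323
Then solve for n' with r_old = 0.5323, r_target = 0.62: n' = 0.62(1 − 0.5323)/[0.5323(1 − 0.62)] = 1.4336
Items = 1.4336 × 11 ≈ 15.77 → 16

16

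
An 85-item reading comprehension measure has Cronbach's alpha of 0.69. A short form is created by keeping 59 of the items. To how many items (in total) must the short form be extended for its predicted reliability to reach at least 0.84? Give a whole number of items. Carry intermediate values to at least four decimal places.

First, r for the 59-item form: n = 59/85 = 0.6941, so r_59 = 0.6941·0.69/(1 + (0.6941 − 1)·0.69) = 0.6071
Length factor from the short form to reach 0.84: n' = 0.84(1 − 0.6071) / [0.6071(1 − 0.84)] ≈ 3.3977
Total items = 3.3977 × 59 = 200.46, rounded up to 201.

201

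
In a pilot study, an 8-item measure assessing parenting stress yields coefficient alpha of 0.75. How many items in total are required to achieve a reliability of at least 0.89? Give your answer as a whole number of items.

n = [0.89 × 0.25] / [0.75 × 0.11]
n = 0.2225 / 0.0825 ≈ 2.6970
Items needed = n × 8 = 2.6970 × 8 ≈ 21.58 → round up to 22

22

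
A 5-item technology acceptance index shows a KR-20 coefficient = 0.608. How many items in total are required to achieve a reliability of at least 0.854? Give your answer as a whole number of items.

19

Rearranging the Spearman-Brown formula for n,
n = r*(1 − r) / [ r (1 − r*) ]
n = 0.854 × (1 − 0.608) / [ 0.608 × (1 − 0.854) ]
  = 0.334768 / 0.088768 = 3.7713
Items needed = n × 5 = 3.7713 × 5 ≈ 18.86 → round up to 19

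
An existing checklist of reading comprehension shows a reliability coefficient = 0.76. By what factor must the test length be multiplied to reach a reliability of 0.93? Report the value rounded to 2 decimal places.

Invert Spearman-Brown to solve for n:
n = r_target (1 − r_old) / [ r_old (1 − r_target) ]
n = [0.93 × 0.24] / [0.76 × 0.07]
n = 0.2232 / 0.0532 ≈ 4.1955

4.20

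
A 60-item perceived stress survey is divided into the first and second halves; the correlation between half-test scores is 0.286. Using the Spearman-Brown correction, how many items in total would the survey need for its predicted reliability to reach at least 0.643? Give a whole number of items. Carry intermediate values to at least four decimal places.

135

r_full = 2(0.286)/(1 + 0.286) = 0.4448
n = r_tgt(1 − r_full) / [r_full(1 − r_tgt)] = 0.643 × 0.5552 / (0.4448 × 0.357) ≈ 2.2482
Items = 2.2482 × 60 ≈ 134.89 → 135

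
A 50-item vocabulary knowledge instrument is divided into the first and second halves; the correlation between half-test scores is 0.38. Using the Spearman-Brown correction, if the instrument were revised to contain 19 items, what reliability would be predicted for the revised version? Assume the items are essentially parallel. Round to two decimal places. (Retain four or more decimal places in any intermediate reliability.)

Full-test reliability from the split-half r: r_full = 2(0.38)/(1 + 0.38) = 0.5507
Length factor from 50 to 19 items: n = 19/50 = 0.3800
r_new = n·r_full / (1 + (n − 1)·r_full) = 0.2093 / 0.6586 ≈ 0.3178

0.32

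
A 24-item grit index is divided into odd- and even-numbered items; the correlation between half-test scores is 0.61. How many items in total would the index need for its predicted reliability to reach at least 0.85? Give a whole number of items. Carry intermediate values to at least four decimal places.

r_full = 2(0.61)/(1 + 0.61) = 0.7578
n = r_tgt(1 − r_full) / [r_full(1 − r_tgt)] = 0.85 × 0.2422 / (0.7578 × 0.15) ≈ 1.8111
Items = 1.8111 × 24 ≈ 43.47 → 44

44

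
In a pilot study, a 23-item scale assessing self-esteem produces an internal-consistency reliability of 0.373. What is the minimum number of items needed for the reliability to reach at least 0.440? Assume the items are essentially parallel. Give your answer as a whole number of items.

31

n = [0.440 × 0.627] / [0.373 × 0.560]
  = 0.275880 / 0.208880 = 1.3208
So the test needs 1.3208 × 23 ≈ 30.38 items; rounding up, 31.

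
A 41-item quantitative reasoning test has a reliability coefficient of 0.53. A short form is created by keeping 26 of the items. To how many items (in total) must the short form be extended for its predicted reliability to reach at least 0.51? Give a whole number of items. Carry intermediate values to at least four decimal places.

38

First, r for the 26-item form: n = 26/41 = 0.6341, so r_26 = 0.6341·0.53/(1 + (0.6341 − 1)·0.53) = 0.4169
Length factor from the short form to reach 0.51: n' = 0.51(1 − 0.4169) / [0.4169(1 − 0.51)] ≈ 1.4557
Total items = 1.4557 × 26 = 37.85, rounded up to 38.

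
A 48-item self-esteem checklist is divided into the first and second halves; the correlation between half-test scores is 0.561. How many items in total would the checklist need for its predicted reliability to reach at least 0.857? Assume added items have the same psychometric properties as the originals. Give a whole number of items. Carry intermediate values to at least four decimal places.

113

r_full = 2(0.561)/(1 + 0.561) = 0.7188
Solve Spearman-Brown for n: n = 0.857(1 − 0.7188) / [0.7188(1 − 0.857)] = 2.3445
Required items = 2.3445 × 48 = 112.54, so 113 items.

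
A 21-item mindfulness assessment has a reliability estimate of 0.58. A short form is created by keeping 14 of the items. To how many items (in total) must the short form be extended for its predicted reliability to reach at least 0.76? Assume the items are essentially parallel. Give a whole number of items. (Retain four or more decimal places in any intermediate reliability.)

49

Short-form reliability: n = 14/21 = 0.6667; r_14 = n·r/(1+(n−1)r) ≈ 0.4794
Then solve for n' with r_old = 0.4794, r_target = 0.76: n' = 0.76(1 − 0.4794)/[0.4794(1 − 0.76)] = 3.4388
Items = 3.4388 × 14 ≈ 48.14 → 49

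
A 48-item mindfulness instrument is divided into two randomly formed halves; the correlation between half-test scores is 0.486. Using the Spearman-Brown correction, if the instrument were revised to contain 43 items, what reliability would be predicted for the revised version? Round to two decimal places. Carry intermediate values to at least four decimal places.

0.63

First correct the split-half correlation to full-test reliability: r_full = 2 × 0.486 / (1 + 0.486) ≈ 0.6541
Length factor from 48 to 43 items: n = 43/48 = 0.8958
r_new = n·r_full / (1 + (n − 1)·r_full) = 0.5859 / 0.9318 ≈ 0.6288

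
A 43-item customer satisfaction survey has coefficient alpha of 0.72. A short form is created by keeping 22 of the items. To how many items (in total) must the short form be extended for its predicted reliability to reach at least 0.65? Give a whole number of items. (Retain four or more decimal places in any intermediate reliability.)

32

First, r for the 22-item form: n = 22/43 = 0.5116, so r_22 = 0.5116·0.72/(1 + (0.5116 − 1)·0.72) = 0.5681
Then solve for n' with r_old = 0.5681, r_target = 0.65: n' = 0.65(1 − 0.5681)/[0.5681(1 − 0.65)] = 1.4119
Total items = 1.4119 × 22 = 31.06, rounded up to 32.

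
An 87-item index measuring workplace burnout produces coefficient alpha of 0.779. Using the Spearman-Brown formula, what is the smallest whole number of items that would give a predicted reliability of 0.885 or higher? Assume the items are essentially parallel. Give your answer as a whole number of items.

Invert Spearman-Brown to solve for n:
n = r_target (1 − r_old) / [ r_old (1 − r_target) ]
n = 0.885 × (1 − 0.779) / [ 0.779 × (1 − 0.885) ]
  = 0.195585 / 0.089585 = 2.1832
2.1832 × 87 = 189.94 → 190 items

190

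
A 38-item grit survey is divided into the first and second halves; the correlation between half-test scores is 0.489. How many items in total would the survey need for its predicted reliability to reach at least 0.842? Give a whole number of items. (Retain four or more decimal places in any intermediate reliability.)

Corrected full-test reliability: r_full = 2 × 0.489 / (1 + 0.489) ≈ 0.6568
Solve Spearman-Brown for n: n = 0.842(1 − 0.6568) / [0.6568(1 − 0.842)] = 2.7846
Items = 2.7846 × 38 ≈ 105.81 → 106

106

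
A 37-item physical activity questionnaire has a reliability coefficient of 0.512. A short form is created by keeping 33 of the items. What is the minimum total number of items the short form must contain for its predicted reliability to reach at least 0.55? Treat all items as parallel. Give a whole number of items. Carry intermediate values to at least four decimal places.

First, r for the 33-item form: n = 33/37 = 0.8919, so r_33 = 0.8919·0.512/(1 + (0.8919 − 1)·0.512) = 0.4834
Then solve for n' with r_old = 0.4834, r_target = 0.55: n' = 0.55(1 − 0.4834)/[0.4834(1 − 0.55)] = 1.3062
Items = 1.3062 × 33 ≈ 43.10 → 44

44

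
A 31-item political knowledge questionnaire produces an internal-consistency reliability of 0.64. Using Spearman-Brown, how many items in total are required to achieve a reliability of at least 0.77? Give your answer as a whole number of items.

59

Invert Spearman-Brown to solve for n:
n = r_target (1 − r_old) / [ r_old (1 − r_target) ]
n = [0.77 × 0.36] / [0.64 × 0.23]
  = 0.2772 / 0.1472 = 1.8832
1.8832 × 31 = 58.38 → 59 items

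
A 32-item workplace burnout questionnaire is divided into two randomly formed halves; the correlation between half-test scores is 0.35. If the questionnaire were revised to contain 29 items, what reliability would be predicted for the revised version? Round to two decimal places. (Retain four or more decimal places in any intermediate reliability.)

0.49

First correct the split-half correlation to full-test reliability: r_full = 2 × 0.35 / (1 + 0.35) ≈ 0.5185
Then adjust to 29 items: n = 29/32 = 0.9062
r_new = n·r_full / (1 + (n − 1)·r_full) = 0.4699 / 0.9514 ≈ 0.4939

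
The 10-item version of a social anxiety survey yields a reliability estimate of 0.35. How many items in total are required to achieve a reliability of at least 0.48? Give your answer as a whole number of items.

18

Spearman-Brown solved for the length factor n:
n = r*(1 − r) / [ r (1 − r*) ]
n = 0.48(1 − 0.35) / [0.35(1 − 0.48)]
n = 0.3120 / 0.1820 ≈ 1.7143
So the test needs 1.7143 × 10 ≈ 17.14 items; rounding up, 18.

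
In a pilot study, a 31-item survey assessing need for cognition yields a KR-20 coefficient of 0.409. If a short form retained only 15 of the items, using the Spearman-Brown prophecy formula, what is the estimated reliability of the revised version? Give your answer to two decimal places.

The new length is 15/31 = 0.4839 times the old.
Apply the Spearman-Brown prophecy formula, r' = nr / [1 + (n − 1)r]:
r_new = 0.4839·0.409 / [1 + (0.4839 − 1)·0.409]
     = 0.1979 / 0.7889 = 0.2509

0.25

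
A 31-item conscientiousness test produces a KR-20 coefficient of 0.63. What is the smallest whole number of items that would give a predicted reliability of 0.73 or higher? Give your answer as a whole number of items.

50

n = [0.73 × 0.37] / [0.63 × 0.27]
n = 0.2701 / 0.1701 ≈ 1.5879
So the test needs 1.5879 × 31 ≈ 49.22 items; rounding up, 50.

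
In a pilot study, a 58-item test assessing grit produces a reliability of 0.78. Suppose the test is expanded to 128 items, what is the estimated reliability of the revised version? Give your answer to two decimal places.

0.89

The new length is 128/58 = 2.2069 times the old.
r_new = (2.2069 × 0.78) / (1 + (2.2069 − 1) × 0.78)
     = 1.7214 / 1.9414 = 0.8867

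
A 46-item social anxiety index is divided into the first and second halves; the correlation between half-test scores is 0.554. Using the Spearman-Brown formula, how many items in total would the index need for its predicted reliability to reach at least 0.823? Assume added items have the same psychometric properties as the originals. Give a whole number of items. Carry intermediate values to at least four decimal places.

Corrected full-test reliability: r_full = 2 × 0.554 / (1 + 0.554) ≈ 0.7130
n = r_tgt(1 − r_full) / [r_full(1 − r_tgt)] = 0.823 × 0.2870 / (0.7130 × 0.177) ≈ 1.8716
Items = 1.8716 × 46 ≈ 86.09 → 87

87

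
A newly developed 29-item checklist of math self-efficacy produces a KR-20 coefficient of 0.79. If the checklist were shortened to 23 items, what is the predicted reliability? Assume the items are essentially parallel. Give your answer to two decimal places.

The new length is 23/29 = 0.7931 times the old.
Spearman-Brown: r_new = n·r / (1 + (n − 1)·r)
r_new = 0.7931·0.79 / [1 + (0.7931 − 1)·0.79]
r_new = 0.6265 / 0.8365 ≈ 0.7490

0.75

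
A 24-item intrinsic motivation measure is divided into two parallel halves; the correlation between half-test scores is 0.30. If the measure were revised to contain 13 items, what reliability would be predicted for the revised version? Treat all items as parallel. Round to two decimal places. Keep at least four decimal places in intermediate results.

Full-test reliability from the split-half r: r_full = 2(0.30)/(1 + 0.30) = 0.4615
Then adjust to 13 items: n = 13/24 = 0.5417
r_new = n·r_full / (1 + (n − 1)·r_full) = 0.2500 / 0.7885 ≈ 0.3171

0.32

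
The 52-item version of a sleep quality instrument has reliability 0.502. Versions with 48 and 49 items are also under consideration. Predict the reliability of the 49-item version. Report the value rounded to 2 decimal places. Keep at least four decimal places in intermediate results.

Only the ratio of lengths matters: n = 49/52 = 0.9423
r_{49} = n·r / (1 + (n − 1)·r) = 0.4730 / 0.9710 ≈ 0.4871

0.49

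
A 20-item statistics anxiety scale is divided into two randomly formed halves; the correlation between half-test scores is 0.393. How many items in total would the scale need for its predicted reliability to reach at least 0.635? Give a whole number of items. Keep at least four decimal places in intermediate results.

27

Corrected full-test reliability: r_full = 2 × 0.393 / (1 + 0.393) ≈ 0.5642
Solve Spearman-Brown for n: n = 0.635(1 − 0.5642) / [0.5642(1 − 0.635)] = 1.3438
Required items = 1.3438 × 20 = 26.88, so 27 items.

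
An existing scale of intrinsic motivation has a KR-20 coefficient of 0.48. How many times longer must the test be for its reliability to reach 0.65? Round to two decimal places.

n = [0.65 × 0.52] / [0.48 × 0.35]
n = 0.3380 / 0.1680 ≈ 2.0119

2.01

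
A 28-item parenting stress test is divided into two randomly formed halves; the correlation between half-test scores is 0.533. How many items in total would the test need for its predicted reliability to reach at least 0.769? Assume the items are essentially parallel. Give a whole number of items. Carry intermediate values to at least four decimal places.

41

r_full = 2(0.533)/(1 + 0.533) = 0.6954
Solve Spearman-Brown for n: n = 0.769(1 − 0.6954) / [0.6954(1 − 0.769)] = 1.4582
Items = 1.4582 × 28 ≈ 40.83 → 41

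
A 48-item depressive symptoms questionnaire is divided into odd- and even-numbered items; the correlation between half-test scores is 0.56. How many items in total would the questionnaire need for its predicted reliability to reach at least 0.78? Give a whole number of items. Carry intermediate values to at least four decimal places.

r_full = 2(0.56)/(1 + 0.56) = 0.7179
Solve Spearman-Brown for n: n = 0.78(1 − 0.7179) / [0.7179(1 − 0.78)] = 1.3932
Required items = 1.3932 × 48 = 66.87, so 67 items.

67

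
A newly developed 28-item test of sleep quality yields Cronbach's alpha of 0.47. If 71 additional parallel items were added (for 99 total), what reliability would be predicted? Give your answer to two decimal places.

0.76

n = 99/28 = 3.5357
Apply the Spearman-Brown prophecy formula, r' = nr / [1 + (n − 1)r]:
r_new = (3.5357 × 0.47) / (1 + (3.5357 − 1) × 0.47)
r_new = 1.6618 / 2.1918 ≈ 0.7582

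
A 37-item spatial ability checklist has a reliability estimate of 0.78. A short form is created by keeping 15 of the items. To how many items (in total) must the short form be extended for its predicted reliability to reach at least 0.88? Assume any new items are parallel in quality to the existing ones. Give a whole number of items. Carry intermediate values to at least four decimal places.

Short-form reliability: n = 15/37 = 0.4054; r_15 = n·r/(1+(n−1)r) ≈ 0.5897
Length factor from the short form to reach 0.88: n' = 0.88(1 − 0.5897) / [0.5897(1 − 0.88)] ≈ 5.1024
Items = 5.1024 × 15 ≈ 76.54 → 77

77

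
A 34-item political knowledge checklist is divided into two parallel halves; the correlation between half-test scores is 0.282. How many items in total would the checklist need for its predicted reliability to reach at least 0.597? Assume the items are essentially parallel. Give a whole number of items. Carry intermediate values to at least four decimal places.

65

Corrected full-test reliability: r_full = 2 × 0.282 / (1 + 0.282) ≈ 0.4399
n = r_tgt(1 − r_full) / [r_full(1 − r_tgt)] = 0.597 × 0.5601 / (0.4399 × 0.403) ≈ 1.8862
Items = 1.8862 × 34 ≈ 64.13 → 65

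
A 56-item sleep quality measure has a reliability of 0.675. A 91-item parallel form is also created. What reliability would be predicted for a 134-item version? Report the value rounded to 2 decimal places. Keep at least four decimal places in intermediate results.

0.83

The 91-item form is not needed; work directly from the 56-item form with n = 134/56 = 2.3929.
r_{134} = n·r / (1 + (n − 1)·r) = 1.6152 / 1.9402 ≈ 0.8325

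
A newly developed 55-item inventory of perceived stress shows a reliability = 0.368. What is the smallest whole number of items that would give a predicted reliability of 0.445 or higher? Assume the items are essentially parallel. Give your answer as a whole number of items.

Invert Spearman-Brown to solve for n:
n = r_target (1 − r_old) / [ r_old (1 − r_target) ]
n = 0.445 × (1 − 0.368) / [ 0.368 × (1 − 0.445) ]
n = 0.281240 / 0.204240 ≈ 1.3770
So the test needs 1.3770 × 55 ≈ 75.73 items; rounding up, 76.

76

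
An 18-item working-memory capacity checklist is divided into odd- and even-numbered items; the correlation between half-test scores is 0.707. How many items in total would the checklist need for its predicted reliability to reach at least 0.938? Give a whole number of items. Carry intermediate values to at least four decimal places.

57

Corrected full-test reliability: r_full = 2 × 0.707 / (1 + 0.707) ≈ 0.8284
Solve Spearman-Brown for n: n = 0.938(1 − 0.8284) / [0.8284(1 − 0.938)] = 3.1339
Required items = 3.1339 × 18 = 56.41, so 57 items.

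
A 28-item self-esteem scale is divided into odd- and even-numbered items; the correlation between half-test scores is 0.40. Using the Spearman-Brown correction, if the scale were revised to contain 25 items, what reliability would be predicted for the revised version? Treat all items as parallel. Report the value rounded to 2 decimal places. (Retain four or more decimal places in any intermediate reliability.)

Full-test reliability from the split-half r: r_full = 2(0.40)/(1 + 0.40) = 0.5714
Then adjust to 25 items: n = 25/28 = 0.8929
r_new = n·r_full / (1 + (n − 1)·r_full) = 0.5102 / 0.9388 ≈ 0.5435

0.54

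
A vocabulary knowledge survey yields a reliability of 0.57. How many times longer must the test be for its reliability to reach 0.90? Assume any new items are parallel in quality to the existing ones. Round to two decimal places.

6.79

Rearranging the Spearman-Brown formula for n,
n = r_target (1 − r_old) / [ r_old (1 − r_target) ]
n = [0.90 × 0.43] / [0.57 × 0.10]
  = 0.3870 / 0.0570 = 6.7895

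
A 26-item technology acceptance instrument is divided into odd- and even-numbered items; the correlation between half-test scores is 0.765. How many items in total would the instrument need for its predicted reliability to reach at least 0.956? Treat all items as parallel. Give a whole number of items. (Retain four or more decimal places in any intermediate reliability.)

87

r_full = 2(0.765)/(1 + 0.765) = 0.8669
n = r_tgt(1 − r_full) / [r_full(1 − r_tgt)] = 0.956 × 0.1331 / (0.8669 × 0.044) ≈ 3.3359
Required items = 3.3359 × 26 = 86.73, so 87 items.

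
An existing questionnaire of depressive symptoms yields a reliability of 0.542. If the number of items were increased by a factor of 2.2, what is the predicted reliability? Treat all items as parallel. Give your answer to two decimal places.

r_new = (2.2 × 0.542) / (1 + (2.2 − 1) × 0.542)
r_new = 1.1924 / 1.6504 ≈ 0.7225

0.72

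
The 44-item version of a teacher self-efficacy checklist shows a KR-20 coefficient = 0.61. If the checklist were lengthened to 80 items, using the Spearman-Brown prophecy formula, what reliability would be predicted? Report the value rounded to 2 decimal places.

n = 80/44 = 1.8182
By Spearman-Brown, r_new = n r / (1 + (n − 1) r).
r_new = 1.8182·0.61 / [1 + (1.8182 − 1)·0.61]
r_new = 1.1091 / 1.4991 ≈ 0.7398

0.74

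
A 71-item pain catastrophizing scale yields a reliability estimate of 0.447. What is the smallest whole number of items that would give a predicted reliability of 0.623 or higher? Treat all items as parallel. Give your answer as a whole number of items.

n = [0.623 × 0.553] / [0.447 × 0.377]
  = 0.344519 / 0.168519 = 2.0444
So the test needs 2.0444 × 71 ≈ 145.15 items; rounding up, 146.

146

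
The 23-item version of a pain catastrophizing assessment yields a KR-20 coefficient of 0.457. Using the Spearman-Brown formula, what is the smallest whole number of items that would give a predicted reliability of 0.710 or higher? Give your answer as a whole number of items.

Spearman-Brown solved for the length factor n:
n = r_target (1 − r_old) / [ r_old (1 − r_target) ]
n = 0.710(1 − 0.457) / [0.457(1 − 0.710)]
n = 0.385530 / 0.132530 ≈ 2.9090
2.9090 × 23 = 66.91 → 67 items

67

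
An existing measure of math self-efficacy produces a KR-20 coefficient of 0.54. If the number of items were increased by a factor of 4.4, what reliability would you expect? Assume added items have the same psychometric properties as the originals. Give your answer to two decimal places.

Spearman-Brown: r_new = n·r / (1 + (n − 1)·r)
r_new = (4.4 × 0.54) / (1 + (4.4 − 1) × 0.54)
     = 2.3760 / 2.8360 = 0.8378

0.84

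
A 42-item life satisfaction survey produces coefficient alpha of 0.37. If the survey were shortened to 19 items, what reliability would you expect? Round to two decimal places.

n = 19/42 = 0.4524
By Spearman-Brown, r_new = n r / (1 + (n − 1) r).
r_new = 0.4524·0.37 / [1 + (0.4524 − 1)·0.37]
     = 0.1674 / 0.7974 = 0.2099

0.21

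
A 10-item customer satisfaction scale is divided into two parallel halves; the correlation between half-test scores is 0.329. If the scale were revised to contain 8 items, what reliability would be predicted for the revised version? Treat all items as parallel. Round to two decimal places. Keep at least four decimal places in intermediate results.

0.44

Full-test reliability from the split-half r: r_full = 2(0.329)/(1 + 0.329) = 0.4951
Then adjust to 8 items: n = 8/10 = 0.8000
r_new = n·r_full / (1 + (n − 1)·r_full) = 0.3961 / 0.9010 ≈ 0.4396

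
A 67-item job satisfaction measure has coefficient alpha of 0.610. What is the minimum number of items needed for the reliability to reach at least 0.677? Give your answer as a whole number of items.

n = [0.677 × 0.390] / [0.610 × 0.323]
  = 0.264030 / 0.197030 = 1.3400
1.3400 × 67 = 89.78 → 90 items

90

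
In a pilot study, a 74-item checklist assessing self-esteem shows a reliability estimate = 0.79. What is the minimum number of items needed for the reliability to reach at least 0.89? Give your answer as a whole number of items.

160

Invert Spearman-Brown to solve for n:
n = r*(1 − r) / [ r (1 − r*) ]
n = 0.89(1 − 0.79) / [0.79(1 − 0.89)]
n = 0.1869 / 0.0869 ≈ 2.1507
Items needed = n × 74 = 2.1507 × 74 ≈ 159.15 → round up to 160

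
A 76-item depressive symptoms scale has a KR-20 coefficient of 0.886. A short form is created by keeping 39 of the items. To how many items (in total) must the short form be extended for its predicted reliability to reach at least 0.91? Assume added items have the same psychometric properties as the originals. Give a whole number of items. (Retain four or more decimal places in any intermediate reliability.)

99

Short-form reliability: n = 39/76 = 0.5132; r_39 = n·r/(1+(n−1)r) ≈ 0.7995
Then solve for n' with r_old = 0.7995, r_target = 0.91: n' = 0.91(1 − 0.7995)/[0.7995(1 − 0.91)] = 2.5357
Total items = 2.5357 × 39 = 98.89, rounded up to 99.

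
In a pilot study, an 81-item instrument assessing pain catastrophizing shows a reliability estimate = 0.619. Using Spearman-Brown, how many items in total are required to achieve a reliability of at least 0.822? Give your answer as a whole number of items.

231

Rearranging the Spearman-Brown formula for n,
n = r_target (1 − r_old) / [ r_old (1 − r_target) ]
n = 0.822 × (1 − 0.619) / [ 0.619 × (1 − 0.822) ]
  = 0.313182 / 0.110182 = 2.8424
So the test needs 2.8424 × 81 ≈ 230.23 items; rounding up, 231.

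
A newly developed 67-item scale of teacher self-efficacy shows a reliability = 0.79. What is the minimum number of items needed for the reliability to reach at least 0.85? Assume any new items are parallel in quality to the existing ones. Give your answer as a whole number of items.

n = 0.85(1 − 0.79) / [0.79(1 − 0.85)]
  = 0.1785 / 0.1185 = 1.5063
So the test needs 1.5063 × 67 ≈ 100.92 items; rounding up, 101.

101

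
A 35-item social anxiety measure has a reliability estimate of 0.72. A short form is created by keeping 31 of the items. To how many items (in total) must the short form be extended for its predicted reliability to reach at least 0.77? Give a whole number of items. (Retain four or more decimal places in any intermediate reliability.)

46

Short-form reliability: n = 31/35 = 0.8857; r_31 = n·r/(1+(n−1)r) ≈ 0.6949
Then solve for n' with r_old = 0.6949, r_target = 0.77: n' = 0.77(1 − 0.6949)/[0.6949(1 − 0.77)] = 1.4699
Total items = 1.4699 × 31 = 45.57, rounded up to 46.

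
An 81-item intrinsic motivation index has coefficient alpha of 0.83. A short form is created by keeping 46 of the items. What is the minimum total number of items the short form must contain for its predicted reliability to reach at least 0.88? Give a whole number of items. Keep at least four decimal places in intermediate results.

122

First, r for the 46-item form: n = 46/81 = 0.5679, so r_46 = 0.5679·0.83/(1 + (0.5679 − 1)·0.83) = 0.7349
Length factor from the short form to reach 0.88: n' = 0.88(1 − 0.7349) / [0.7349(1 − 0.88)] ≈ 2.6453
Items = 2.6453 × 46 ≈ 121.68 → 122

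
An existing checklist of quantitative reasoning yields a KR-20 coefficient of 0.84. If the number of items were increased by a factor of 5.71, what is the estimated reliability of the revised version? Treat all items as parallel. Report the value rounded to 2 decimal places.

Spearman-Brown: r_new = n·r / (1 + (n − 1)·r)
r_new = (5.71 × 0.84) / (1 + (5.71 − 1) × 0.84)
r_new = 4.7964 / 4.9564 ≈ 0.9677

0.97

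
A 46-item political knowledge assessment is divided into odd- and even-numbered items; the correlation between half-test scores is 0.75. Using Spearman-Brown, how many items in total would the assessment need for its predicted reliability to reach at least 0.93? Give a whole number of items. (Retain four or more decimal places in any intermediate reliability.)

102

r_full = 2(0.75)/(1 + 0.75) = 0.8571
n = r_tgt(1 − r_full) / [r_full(1 − r_tgt)] = 0.93 × 0.1429 / (0.8571 × 0.07) ≈ 2.2151
Items = 2.2151 × 46 ≈ 101.89 → 102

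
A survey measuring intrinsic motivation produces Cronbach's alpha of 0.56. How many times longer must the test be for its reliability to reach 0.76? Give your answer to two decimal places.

2.49

Invert Spearman-Brown to solve for n:
n = r_target (1 − r_old) / [ r_old (1 − r_target) ]
n = 0.76 × (1 − 0.56) / [ 0.56 × (1 − 0.76) ]
n = 0.3344 / 0.1344 ≈ 2.4881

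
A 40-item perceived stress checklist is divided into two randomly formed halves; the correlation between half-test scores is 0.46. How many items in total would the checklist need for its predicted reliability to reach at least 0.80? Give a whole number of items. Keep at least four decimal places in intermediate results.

94

r_full = 2(0.46)/(1 + 0.46) = 0.6301
n = r_tgt(1 − r_full) / [r_full(1 − r_tgt)] = 0.80 × 0.3699 / (0.6301 × 0.20) ≈ 2.3482
Items = 2.3482 × 40 ≈ 93.93 → 94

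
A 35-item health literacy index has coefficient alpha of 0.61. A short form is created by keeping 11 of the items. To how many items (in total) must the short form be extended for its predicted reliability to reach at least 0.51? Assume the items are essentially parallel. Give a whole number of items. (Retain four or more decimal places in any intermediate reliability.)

Short-form reliability: n = 11/35 = 0.3143; r_11 = n·r/(1+(n−1)r) ≈ 0.3296
Then solve for n' with r_old = 0.3296, r_target = 0.51: n' = 0.51(1 − 0.3296)/[0.3296(1 − 0.51)] = 2.1170
Items = 2.1170 × 11 ≈ 23.29 → 24

24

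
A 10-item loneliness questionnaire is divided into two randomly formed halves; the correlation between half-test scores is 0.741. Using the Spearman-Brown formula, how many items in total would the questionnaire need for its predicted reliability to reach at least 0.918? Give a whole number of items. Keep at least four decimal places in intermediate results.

Corrected full-test reliability: r_full = 2 × 0.741 / (1 + 0.741) ≈ 0.8512
Solve Spearman-Brown for n: n = 0.918(1 − 0.8512) / [0.8512(1 − 0.918)] = 1.9570
Items = 1.9570 × 10 ≈ 19.57 → 20

20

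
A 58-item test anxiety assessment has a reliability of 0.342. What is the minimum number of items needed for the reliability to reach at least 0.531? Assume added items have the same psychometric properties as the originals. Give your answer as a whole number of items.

127

Rearranging the Spearman-Brown formula for n,
n = r_target (1 − r_old) / [ r_old (1 − r_target) ]
n = [0.531 × 0.658] / [0.342 × 0.469]
  = 0.349398 / 0.160398 = 2.1783
2.1783 × 58 = 126.34 → 127 items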